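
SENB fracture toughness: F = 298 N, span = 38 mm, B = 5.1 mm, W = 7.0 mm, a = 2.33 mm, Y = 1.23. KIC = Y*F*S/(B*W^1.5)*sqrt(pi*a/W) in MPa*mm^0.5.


KIC = 1.23*298*38/(5.1*7.0^1.5)*sqrt(pi*2.33/7.0) = 150.8

150.8


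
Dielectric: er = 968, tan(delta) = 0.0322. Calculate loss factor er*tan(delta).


Loss = 968 * 0.0322 = 31.17

31.17


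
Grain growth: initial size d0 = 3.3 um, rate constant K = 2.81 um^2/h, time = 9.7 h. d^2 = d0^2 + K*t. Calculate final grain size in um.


d^2 = 3.3^2 + 2.81*9.7 = 38.147
d = sqrt(38.147) = 6.18 um

6.18


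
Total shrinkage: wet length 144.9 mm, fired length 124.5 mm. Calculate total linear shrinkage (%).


TS = (144.9 - 124.5) / 144.9 * 100 = 14.08%

14.08


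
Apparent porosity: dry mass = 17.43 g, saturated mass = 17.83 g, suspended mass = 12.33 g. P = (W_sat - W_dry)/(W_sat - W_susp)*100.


P = (17.83 - 17.43) / (17.83 - 12.33) * 100 = 0.4 / 5.5 * 100 = 7.3%

7.3


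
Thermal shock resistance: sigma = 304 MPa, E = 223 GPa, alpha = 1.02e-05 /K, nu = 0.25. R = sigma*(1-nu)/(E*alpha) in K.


R = 304*(1-0.25)/(223*1000*1.02e-05) = 100 K

100


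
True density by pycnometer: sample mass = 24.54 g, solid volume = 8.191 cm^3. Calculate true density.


TD = 24.54 / 8.191 = 2.996 g/cm^3

2.996


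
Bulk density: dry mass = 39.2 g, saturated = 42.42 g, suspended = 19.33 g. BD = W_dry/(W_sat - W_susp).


BD = 39.2 / (42.42 - 19.33) = 39.2 / 23.09 = 1.698 g/cm^3

1.698


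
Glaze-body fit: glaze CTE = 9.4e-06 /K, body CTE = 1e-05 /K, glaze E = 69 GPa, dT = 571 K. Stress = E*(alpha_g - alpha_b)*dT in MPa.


Stress = 69*1000*(9.4e-06 - 1e-05)*571 = -23.6 MPa

-23.6


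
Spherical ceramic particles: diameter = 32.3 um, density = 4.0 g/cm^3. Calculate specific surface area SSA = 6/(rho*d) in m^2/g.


SSA = 6 / (4.0 * 32.3) = 0.046 m^2/g

0.046


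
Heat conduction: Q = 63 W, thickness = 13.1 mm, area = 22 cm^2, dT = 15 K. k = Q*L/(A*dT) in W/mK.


k = 63*13.1/1000/(22/10000*15) = 25.01 W/mK

25.01


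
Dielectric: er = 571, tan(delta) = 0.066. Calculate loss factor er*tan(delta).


Loss = 571 * 0.066 = 37.686

37.686


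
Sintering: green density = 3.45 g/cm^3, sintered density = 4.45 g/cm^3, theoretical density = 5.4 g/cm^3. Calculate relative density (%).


Relative = 4.45 / 5.4 * 100 = 82.4%

82.4


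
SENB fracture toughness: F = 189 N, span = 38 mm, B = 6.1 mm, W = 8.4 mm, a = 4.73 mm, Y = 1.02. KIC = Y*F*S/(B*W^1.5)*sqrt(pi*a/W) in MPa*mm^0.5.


KIC = 1.02*189*38/(6.1*8.4^1.5)*sqrt(pi*4.73/8.4) = 65.61

65.61


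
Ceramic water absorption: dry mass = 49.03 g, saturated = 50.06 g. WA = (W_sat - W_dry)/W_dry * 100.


WA = (50.06 - 49.03) / 49.03 * 100 = 2.1%

2.1


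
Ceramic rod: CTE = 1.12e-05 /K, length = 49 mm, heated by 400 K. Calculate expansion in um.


dL = 1.12e-05 * 49 * 400 * 1000 = 219.52 um

219.52


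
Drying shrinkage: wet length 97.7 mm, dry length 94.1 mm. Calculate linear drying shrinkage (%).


DS = (97.7 - 94.1) / 97.7 * 100 = 3.68%

3.68


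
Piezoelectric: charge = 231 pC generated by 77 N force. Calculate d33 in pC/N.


d33 = 231 / 77 = 3.0 pC/N

3.0


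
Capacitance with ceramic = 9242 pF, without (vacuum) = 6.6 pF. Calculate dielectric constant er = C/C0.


er = 9242 / 6.6 = 1400.3

1400.3


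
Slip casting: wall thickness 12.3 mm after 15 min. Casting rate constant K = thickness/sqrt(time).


K = 12.3 / sqrt(15) = 12.3 / 3.873 = 3.176 mm/min^0.5

3.176


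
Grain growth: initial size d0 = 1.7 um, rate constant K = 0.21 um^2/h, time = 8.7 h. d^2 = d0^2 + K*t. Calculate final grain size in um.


d^2 = 1.7^2 + 0.21*8.7 = 4.717
d = sqrt(4.717) = 2.17 um

2.17


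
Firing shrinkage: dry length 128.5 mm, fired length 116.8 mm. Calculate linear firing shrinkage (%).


FS = (128.5 - 116.8) / 128.5 * 100 = 9.11%

9.11


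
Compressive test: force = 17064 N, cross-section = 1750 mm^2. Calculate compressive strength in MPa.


CS = 17064 / 1750 = 9.8 MPa

9.8


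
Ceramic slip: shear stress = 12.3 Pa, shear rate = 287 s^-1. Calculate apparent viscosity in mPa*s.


eta = tau/gamma * 1000 = 12.3/287 * 1000 = 42.9 mPa*s

42.9


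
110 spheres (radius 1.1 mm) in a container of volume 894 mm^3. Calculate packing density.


V_sphere = 4/3*pi*1.1^3 = 5.5753 mm^3
Total V = 110*5.5753 = 613.283 mm^3
PD = 613.283 / 894 = 0.686

0.686


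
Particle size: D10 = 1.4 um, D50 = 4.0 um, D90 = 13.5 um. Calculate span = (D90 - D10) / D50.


Span = (13.5 - 1.4) / 4.0 = 12.1 / 4.0 = 3.025

3.025


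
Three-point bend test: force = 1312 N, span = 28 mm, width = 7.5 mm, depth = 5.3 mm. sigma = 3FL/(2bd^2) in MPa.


sigma = 3*1312*28/(2*7.5*5.3^2) = 261.6 MPa

261.6


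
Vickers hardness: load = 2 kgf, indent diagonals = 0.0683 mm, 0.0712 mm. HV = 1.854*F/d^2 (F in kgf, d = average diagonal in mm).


d_avg = (0.0683+0.0712)/2 = 0.06975 mm
HV = 1.854*2/0.06975^2 = 762

762


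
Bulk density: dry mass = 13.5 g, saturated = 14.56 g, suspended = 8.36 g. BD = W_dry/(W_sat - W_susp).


BD = 13.5 / (14.56 - 8.36) = 13.5 / 6.2 = 2.177 g/cm^3

2.177


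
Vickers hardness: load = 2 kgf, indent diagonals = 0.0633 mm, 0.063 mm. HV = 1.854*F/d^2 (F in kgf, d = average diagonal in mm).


d_avg = (0.0633+0.063)/2 = 0.06315 mm
HV = 1.854*2/0.06315^2 = 930

930


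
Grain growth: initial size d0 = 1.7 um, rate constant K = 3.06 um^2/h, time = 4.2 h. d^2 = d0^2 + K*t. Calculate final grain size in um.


d^2 = 1.7^2 + 3.06*4.2 = 15.742
d = sqrt(15.742) = 3.97 um

3.97


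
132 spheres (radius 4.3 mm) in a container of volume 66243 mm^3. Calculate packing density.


V_sphere = 4/3*pi*4.3^3 = 333.0381 mm^3
Total V = 132*333.0381 = 43961.0292 mm^3
PD = 43961.0292 / 66243 = 0.664

0.664


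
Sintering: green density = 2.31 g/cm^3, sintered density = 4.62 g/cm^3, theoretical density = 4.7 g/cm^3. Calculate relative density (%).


Relative = 4.62 / 4.7 * 100 = 98.3%

98.3


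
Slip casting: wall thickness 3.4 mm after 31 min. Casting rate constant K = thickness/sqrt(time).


K = 3.4 / sqrt(31) = 3.4 / 5.5678 = 0.611 mm/min^0.5

0.611


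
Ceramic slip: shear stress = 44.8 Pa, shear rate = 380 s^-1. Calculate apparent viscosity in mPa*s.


eta = tau/gamma * 1000 = 44.8/380 * 1000 = 117.9 mPa*s

117.9


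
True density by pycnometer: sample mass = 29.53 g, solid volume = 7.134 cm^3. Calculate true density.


TD = 29.53 / 7.134 = 4.139 g/cm^3

4.139


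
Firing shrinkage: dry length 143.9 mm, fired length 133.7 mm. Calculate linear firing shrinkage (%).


FS = (143.9 - 133.7) / 143.9 * 100 = 7.09%

7.09


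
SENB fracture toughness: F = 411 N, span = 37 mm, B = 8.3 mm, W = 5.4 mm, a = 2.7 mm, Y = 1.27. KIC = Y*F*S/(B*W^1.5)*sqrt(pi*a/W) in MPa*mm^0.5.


KIC = 1.27*411*37/(8.3*5.4^1.5)*sqrt(pi*2.7/5.4) = 232.4

232.4


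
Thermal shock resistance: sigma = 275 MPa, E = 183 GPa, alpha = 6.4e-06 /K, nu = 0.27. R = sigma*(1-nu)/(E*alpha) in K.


R = 275*(1-0.27)/(183*1000*6.4e-06) = 171 K

171


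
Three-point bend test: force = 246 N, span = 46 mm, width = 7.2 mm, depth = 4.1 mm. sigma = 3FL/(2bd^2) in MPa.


sigma = 3*246*46/(2*7.2*4.1^2) = 140.2 MPa

140.2


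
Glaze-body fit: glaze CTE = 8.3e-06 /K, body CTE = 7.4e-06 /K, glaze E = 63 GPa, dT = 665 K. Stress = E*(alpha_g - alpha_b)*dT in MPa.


Stress = 63*1000*(8.3e-06 - 7.4e-06)*665 = 37.7 MPa

37.7


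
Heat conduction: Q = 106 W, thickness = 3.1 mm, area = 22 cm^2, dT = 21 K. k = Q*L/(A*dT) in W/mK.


k = 106*3.1/1000/(22/10000*21) = 7.11 W/mK

7.11


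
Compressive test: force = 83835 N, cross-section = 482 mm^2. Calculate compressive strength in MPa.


CS = 83835 / 482 = 173.9 MPa

173.9


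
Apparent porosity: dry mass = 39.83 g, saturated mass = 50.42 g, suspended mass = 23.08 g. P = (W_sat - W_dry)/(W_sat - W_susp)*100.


P = (50.42 - 39.83) / (50.42 - 23.08) * 100 = 10.59 / 27.34 * 100 = 38.7%

38.7


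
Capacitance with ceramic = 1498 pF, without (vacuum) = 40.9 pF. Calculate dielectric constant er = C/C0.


er = 1498 / 40.9 = 36.63

36.63


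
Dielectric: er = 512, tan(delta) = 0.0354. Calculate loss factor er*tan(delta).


Loss = 512 * 0.0354 = 18.125

18.125


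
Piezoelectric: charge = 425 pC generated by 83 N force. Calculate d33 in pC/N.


d33 = 425 / 83 = 5.1 pC/N

5.1


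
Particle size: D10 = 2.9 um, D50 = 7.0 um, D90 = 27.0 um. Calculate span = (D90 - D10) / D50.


Span = (27.0 - 2.9) / 7.0 = 24.1 / 7.0 = 3.443

3.443


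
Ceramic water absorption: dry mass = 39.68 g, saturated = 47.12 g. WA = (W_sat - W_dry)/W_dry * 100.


WA = (47.12 - 39.68) / 39.68 * 100 = 18.75%

18.75


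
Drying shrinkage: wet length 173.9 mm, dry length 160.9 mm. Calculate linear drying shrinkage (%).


DS = (173.9 - 160.9) / 173.9 * 100 = 7.48%

7.48


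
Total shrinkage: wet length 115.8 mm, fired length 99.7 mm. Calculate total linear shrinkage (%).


TS = (115.8 - 99.7) / 115.8 * 100 = 13.9%

13.9


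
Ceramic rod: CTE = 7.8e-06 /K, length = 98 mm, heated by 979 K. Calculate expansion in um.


dL = 7.8e-06 * 98 * 979 * 1000 = 748.348 um

748.348


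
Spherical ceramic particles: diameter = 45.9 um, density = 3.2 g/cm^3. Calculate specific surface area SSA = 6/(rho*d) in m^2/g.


SSA = 6 / (3.2 * 45.9) = 0.041 m^2/g

0.041


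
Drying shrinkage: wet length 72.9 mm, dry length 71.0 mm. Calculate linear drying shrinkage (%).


DS = (72.9 - 71.0) / 72.9 * 100 = 2.61%

2.61


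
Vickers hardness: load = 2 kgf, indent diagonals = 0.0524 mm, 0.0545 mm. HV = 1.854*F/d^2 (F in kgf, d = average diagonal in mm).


d_avg = (0.0524+0.0545)/2 = 0.05345 mm
HV = 1.854*2/0.05345^2 = 1298

1298


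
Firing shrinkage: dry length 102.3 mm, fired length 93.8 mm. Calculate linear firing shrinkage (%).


FS = (102.3 - 93.8) / 102.3 * 100 = 8.31%

8.31


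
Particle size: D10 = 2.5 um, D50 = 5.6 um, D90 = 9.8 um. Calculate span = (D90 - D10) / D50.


Span = (9.8 - 2.5) / 5.6 = 7.3 / 5.6 = 1.304

1.304


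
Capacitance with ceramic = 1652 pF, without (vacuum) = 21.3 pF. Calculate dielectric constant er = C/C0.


er = 1652 / 21.3 = 77.56

77.56


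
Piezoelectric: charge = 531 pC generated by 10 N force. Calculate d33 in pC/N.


d33 = 531 / 10 = 53.1 pC/N

53.1


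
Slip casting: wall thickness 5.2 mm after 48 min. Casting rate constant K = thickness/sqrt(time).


K = 5.2 / sqrt(48) = 5.2 / 6.9282 = 0.751 mm/min^0.5

0.751


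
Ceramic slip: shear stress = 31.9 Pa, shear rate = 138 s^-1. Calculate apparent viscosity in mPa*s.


eta = tau/gamma * 1000 = 31.9/138 * 1000 = 231.2 mPa*s

231.2


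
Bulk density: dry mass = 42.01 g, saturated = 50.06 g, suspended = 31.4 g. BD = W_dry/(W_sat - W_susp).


BD = 42.01 / (50.06 - 31.4) = 42.01 / 18.66 = 2.251 g/cm^3

2.251


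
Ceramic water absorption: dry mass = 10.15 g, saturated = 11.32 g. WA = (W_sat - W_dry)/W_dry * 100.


WA = (11.32 - 10.15) / 10.15 * 100 = 11.53%

11.53


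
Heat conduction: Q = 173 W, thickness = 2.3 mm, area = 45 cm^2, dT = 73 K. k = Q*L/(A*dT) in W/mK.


k = 173*2.3/1000/(45/10000*73) = 1.21 W/mK

1.21


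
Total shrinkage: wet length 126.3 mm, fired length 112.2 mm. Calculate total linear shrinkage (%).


TS = (126.3 - 112.2) / 126.3 * 100 = 11.16%

11.16


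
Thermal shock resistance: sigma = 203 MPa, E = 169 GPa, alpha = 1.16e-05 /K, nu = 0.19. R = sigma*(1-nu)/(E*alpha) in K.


R = 203*(1-0.19)/(169*1000*1.16e-05) = 84 K

84


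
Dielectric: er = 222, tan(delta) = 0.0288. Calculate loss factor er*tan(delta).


Loss = 222 * 0.0288 = 6.394

6.394


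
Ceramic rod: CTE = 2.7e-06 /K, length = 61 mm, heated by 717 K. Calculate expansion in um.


dL = 2.7e-06 * 61 * 717 * 1000 = 118.09 um

118.09


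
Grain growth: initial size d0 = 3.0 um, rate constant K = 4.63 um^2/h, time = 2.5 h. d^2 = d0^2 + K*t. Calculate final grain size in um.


d^2 = 3.0^2 + 4.63*2.5 = 20.575
d = sqrt(20.575) = 4.54 um

4.54


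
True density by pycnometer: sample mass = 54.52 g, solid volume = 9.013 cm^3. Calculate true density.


TD = 54.52 / 9.013 = 6.049 g/cm^3

6.049


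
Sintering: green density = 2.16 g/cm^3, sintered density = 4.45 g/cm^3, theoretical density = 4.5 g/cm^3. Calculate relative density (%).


Relative = 4.45 / 4.5 * 100 = 98.9%

98.9


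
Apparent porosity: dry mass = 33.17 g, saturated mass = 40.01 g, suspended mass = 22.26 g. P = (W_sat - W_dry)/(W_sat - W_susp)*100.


P = (40.01 - 33.17) / (40.01 - 22.26) * 100 = 6.84 / 17.75 * 100 = 38.5%

38.5


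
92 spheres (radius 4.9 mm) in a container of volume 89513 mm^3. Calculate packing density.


V_sphere = 4/3*pi*4.9^3 = 492.807 mm^3
Total V = 92*492.807 = 45338.244 mm^3
PD = 45338.244 / 89513 = 0.506

0.506


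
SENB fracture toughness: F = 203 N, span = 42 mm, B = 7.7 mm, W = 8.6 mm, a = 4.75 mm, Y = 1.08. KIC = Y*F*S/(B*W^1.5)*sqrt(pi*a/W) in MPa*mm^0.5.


KIC = 1.08*203*42/(7.7*8.6^1.5)*sqrt(pi*4.75/8.6) = 62.46

62.46


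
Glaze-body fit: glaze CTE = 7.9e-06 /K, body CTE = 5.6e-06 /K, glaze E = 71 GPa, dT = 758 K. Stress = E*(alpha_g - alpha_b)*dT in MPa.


Stress = 71*1000*(7.9e-06 - 5.6e-06)*758 = 123.8 MPa

123.8


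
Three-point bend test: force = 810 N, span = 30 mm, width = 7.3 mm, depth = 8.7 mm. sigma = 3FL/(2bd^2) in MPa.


sigma = 3*810*30/(2*7.3*8.7^2) = 66.0 MPa

66.0


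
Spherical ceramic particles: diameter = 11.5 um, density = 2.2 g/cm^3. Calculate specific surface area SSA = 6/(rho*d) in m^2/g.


SSA = 6 / (2.2 * 11.5) = 0.237 m^2/g

0.237


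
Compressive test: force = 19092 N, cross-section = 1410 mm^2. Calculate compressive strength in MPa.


CS = 19092 / 1410 = 13.5 MPa

13.5


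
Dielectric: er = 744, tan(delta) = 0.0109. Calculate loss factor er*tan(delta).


Loss = 744 * 0.0109 = 8.11

8.11


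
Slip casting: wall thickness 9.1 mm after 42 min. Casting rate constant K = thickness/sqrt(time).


K = 9.1 / sqrt(42) = 9.1 / 6.4807 = 1.404 mm/min^0.5

1.404


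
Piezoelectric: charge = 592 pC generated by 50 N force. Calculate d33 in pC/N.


d33 = 592 / 50 = 11.8 pC/N

11.8


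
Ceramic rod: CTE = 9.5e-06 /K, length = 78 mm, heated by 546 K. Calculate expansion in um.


dL = 9.5e-06 * 78 * 546 * 1000 = 404.586 um

404.586


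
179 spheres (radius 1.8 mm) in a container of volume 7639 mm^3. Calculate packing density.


V_sphere = 4/3*pi*1.8^3 = 24.429 mm^3
Total V = 179*24.429 = 4372.791 mm^3
PD = 4372.791 / 7639 = 0.572

0.572


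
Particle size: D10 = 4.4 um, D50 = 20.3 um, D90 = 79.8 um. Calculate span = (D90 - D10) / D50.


Span = (79.8 - 4.4) / 20.3 = 75.4 / 20.3 = 3.714

3.714


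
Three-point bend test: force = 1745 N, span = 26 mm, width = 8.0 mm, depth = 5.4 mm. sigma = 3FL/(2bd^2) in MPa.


sigma = 3*1745*26/(2*8.0*5.4^2) = 291.7 MPa

291.7


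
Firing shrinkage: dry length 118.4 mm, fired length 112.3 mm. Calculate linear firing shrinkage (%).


FS = (118.4 - 112.3) / 118.4 * 100 = 5.15%

5.15


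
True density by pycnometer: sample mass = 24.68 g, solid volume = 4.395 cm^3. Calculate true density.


TD = 24.68 / 4.395 = 5.615 g/cm^3

5.615


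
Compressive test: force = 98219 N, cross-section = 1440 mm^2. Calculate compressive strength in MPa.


CS = 98219 / 1440 = 68.2 MPa

68.2


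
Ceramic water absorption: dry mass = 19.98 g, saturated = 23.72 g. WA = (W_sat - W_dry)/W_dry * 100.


WA = (23.72 - 19.98) / 19.98 * 100 = 18.72%

18.72


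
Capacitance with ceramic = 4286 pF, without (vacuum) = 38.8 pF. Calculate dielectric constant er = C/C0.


er = 4286 / 38.8 = 110.46

110.46


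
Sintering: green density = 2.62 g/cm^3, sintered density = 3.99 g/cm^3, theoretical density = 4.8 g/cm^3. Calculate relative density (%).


Relative = 3.99 / 4.8 * 100 = 83.1%

83.1


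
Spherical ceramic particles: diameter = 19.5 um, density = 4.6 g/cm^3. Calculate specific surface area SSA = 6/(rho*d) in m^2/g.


SSA = 6 / (4.6 * 19.5) = 0.067 m^2/g

0.067


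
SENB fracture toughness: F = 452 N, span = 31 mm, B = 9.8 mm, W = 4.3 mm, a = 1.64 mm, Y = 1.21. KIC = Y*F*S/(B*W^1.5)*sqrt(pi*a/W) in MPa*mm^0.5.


KIC = 1.21*452*31/(9.8*4.3^1.5)*sqrt(pi*1.64/4.3) = 212.38

212.38


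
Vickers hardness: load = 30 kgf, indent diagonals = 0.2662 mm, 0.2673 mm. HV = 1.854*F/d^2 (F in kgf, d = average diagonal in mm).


d_avg = (0.2662+0.2673)/2 = 0.26675 mm
HV = 1.854*30/0.26675^2 = 782

782


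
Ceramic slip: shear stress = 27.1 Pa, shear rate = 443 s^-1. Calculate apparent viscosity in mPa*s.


eta = tau/gamma * 1000 = 27.1/443 * 1000 = 61.2 mPa*s

61.2


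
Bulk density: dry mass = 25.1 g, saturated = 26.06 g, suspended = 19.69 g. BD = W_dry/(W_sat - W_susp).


BD = 25.1 / (26.06 - 19.69) = 25.1 / 6.37 = 3.94 g/cm^3

3.94


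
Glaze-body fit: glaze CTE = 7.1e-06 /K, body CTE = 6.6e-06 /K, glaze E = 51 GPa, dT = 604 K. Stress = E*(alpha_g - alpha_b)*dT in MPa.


Stress = 51*1000*(7.1e-06 - 6.6e-06)*604 = 15.4 MPa

15.4


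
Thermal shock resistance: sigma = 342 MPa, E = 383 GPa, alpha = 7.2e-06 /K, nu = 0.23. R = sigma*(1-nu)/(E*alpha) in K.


R = 342*(1-0.23)/(383*1000*7.2e-06) = 95 K

95


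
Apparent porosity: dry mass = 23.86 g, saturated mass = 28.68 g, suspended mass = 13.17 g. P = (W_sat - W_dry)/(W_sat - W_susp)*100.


P = (28.68 - 23.86) / (28.68 - 13.17) * 100 = 4.82 / 15.51 * 100 = 31.1%

31.1


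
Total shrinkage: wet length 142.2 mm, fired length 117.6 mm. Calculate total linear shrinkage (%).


TS = (142.2 - 117.6) / 142.2 * 100 = 17.3%

17.3


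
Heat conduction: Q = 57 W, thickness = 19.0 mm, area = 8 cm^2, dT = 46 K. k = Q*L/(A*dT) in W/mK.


k = 57*19.0/1000/(8/10000*46) = 29.43 W/mK

29.43


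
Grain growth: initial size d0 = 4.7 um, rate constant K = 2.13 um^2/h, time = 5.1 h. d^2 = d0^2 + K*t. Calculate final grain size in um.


d^2 = 4.7^2 + 2.13*5.1 = 32.953
d = sqrt(32.953) = 5.74 um

5.74


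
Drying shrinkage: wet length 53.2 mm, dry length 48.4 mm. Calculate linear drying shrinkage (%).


DS = (53.2 - 48.4) / 53.2 * 100 = 9.02%

9.02


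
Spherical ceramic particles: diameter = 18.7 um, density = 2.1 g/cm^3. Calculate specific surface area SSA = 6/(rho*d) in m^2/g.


SSA = 6 / (2.1 * 18.7) = 0.153 m^2/g

0.153


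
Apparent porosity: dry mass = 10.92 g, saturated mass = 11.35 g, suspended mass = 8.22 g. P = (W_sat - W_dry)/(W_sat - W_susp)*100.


P = (11.35 - 10.92) / (11.35 - 8.22) * 100 = 0.43 / 3.13 * 100 = 13.7%

13.7


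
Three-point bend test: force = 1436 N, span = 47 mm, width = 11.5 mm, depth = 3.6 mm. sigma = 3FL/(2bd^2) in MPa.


sigma = 3*1436*47/(2*11.5*3.6^2) = 679.3 MPa

679.3


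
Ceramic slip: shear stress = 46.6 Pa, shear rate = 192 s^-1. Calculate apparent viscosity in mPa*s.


eta = tau/gamma * 1000 = 46.6/192 * 1000 = 242.7 mPa*s

242.7


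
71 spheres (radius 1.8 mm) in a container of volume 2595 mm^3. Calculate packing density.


V_sphere = 4/3*pi*1.8^3 = 24.429 mm^3
Total V = 71*24.429 = 1734.459 mm^3
PD = 1734.459 / 2595 = 0.668

0.668


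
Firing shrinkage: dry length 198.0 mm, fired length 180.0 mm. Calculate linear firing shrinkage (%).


FS = (198.0 - 180.0) / 198.0 * 100 = 9.09%

9.09


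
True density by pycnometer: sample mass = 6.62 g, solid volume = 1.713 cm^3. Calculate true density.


TD = 6.62 / 1.713 = 3.865 g/cm^3

3.865


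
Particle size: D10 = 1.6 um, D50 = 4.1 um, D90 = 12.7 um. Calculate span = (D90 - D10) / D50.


Span = (12.7 - 1.6) / 4.1 = 11.1 / 4.1 = 2.707

2.707


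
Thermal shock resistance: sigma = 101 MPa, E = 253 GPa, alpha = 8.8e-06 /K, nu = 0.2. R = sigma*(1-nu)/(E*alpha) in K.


R = 101*(1-0.2)/(253*1000*8.8e-06) = 36 K

36


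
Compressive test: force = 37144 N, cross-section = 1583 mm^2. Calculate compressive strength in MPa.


CS = 37144 / 1583 = 23.5 MPa

23.5


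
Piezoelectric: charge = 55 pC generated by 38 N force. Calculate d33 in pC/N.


d33 = 55 / 38 = 1.4 pC/N

1.4


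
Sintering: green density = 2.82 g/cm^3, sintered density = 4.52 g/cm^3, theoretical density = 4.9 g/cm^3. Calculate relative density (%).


Relative = 4.52 / 4.9 * 100 = 92.2%

92.2


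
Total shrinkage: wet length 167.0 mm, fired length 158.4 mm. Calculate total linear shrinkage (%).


TS = (167.0 - 158.4) / 167.0 * 100 = 5.15%

5.15


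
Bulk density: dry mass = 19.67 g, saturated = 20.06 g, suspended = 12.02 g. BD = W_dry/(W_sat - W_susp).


BD = 19.67 / (20.06 - 12.02) = 19.67 / 8.04 = 2.447 g/cm^3

2.447


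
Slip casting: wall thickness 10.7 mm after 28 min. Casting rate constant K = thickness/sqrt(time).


K = 10.7 / sqrt(28) = 10.7 / 5.2915 = 2.022 mm/min^0.5

2.022


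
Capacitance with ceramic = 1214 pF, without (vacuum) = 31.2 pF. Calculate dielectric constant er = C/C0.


er = 1214 / 31.2 = 38.91

38.91


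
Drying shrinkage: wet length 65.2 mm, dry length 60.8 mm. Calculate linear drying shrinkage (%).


DS = (65.2 - 60.8) / 65.2 * 100 = 6.75%

6.75


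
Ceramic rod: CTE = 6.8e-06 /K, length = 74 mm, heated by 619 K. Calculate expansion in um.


dL = 6.8e-06 * 74 * 619 * 1000 = 311.481 um

311.481


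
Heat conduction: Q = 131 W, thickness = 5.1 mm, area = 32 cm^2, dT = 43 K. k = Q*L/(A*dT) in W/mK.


k = 131*5.1/1000/(32/10000*43) = 4.86 W/mK

4.86


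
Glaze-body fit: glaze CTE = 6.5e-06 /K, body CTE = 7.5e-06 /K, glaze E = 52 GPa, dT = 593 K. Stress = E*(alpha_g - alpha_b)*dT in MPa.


Stress = 52*1000*(6.5e-06 - 7.5e-06)*593 = -30.8 MPa

-30.8


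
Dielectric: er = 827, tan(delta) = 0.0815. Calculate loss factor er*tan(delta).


Loss = 827 * 0.0815 = 67.401

67.401


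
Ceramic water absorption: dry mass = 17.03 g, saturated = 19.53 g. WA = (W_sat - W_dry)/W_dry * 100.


WA = (19.53 - 17.03) / 17.03 * 100 = 14.68%

14.68


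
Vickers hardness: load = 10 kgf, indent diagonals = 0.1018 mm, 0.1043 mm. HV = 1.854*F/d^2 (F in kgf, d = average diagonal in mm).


d_avg = (0.1018+0.1043)/2 = 0.10305 mm
HV = 1.854*10/0.10305^2 = 1746

1746


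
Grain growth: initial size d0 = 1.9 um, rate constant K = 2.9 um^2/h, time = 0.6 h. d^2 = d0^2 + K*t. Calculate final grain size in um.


d^2 = 1.9^2 + 2.9*0.6 = 5.35
d = sqrt(5.35) = 2.31 um

2.31


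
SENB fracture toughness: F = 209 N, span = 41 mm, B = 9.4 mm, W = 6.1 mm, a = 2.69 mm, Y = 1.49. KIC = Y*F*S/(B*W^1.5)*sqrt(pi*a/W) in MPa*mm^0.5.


KIC = 1.49*209*41/(9.4*6.1^1.5)*sqrt(pi*2.69/6.1) = 106.12

106.12


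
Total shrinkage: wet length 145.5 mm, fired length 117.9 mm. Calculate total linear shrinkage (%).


TS = (145.5 - 117.9) / 145.5 * 100 = 18.97%

18.97


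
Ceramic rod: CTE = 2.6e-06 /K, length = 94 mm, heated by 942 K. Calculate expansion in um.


dL = 2.6e-06 * 94 * 942 * 1000 = 230.225 um

230.225


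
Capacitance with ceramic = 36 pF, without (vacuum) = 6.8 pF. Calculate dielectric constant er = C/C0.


er = 36 / 6.8 = 5.29

5.29


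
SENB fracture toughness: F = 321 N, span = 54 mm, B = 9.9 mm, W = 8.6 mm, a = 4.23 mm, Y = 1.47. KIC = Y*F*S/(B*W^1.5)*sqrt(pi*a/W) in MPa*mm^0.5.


KIC = 1.47*321*54/(9.9*8.6^1.5)*sqrt(pi*4.23/8.6) = 126.86

126.86


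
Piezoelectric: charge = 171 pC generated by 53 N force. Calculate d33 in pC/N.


d33 = 171 / 53 = 3.2 pC/N

3.2


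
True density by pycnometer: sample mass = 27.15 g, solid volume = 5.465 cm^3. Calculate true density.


TD = 27.15 / 5.465 = 4.968 g/cm^3

4.968


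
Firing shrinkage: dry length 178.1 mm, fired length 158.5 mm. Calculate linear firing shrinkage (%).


FS = (178.1 - 158.5) / 178.1 * 100 = 11.01%

11.01


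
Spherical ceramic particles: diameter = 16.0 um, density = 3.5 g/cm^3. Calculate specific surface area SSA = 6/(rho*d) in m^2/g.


SSA = 6 / (3.5 * 16.0) = 0.107 m^2/g

0.107


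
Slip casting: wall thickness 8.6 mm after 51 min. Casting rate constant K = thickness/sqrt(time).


K = 8.6 / sqrt(51) = 8.6 / 7.1414 = 1.204 mm/min^0.5

1.204


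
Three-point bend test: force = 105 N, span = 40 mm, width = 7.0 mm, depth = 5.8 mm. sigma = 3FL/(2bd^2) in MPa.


sigma = 3*105*40/(2*7.0*5.8^2) = 26.8 MPa

26.8


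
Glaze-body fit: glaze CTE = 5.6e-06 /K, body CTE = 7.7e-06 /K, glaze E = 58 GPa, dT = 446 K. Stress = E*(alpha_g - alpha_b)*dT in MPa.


Stress = 58*1000*(5.6e-06 - 7.7e-06)*446 = -54.3 MPa

-54.3


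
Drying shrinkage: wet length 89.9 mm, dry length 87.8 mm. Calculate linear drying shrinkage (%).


DS = (89.9 - 87.8) / 89.9 * 100 = 2.34%

2.34


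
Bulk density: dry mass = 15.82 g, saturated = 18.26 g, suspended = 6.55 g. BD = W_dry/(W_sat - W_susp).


BD = 15.82 / (18.26 - 6.55) = 15.82 / 11.71 = 1.351 g/cm^3

1.351


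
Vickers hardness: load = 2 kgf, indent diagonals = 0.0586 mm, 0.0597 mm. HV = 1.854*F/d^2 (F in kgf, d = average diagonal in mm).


d_avg = (0.0586+0.0597)/2 = 0.05915 mm
HV = 1.854*2/0.05915^2 = 1060

1060


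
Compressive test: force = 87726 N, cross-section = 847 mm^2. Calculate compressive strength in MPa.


CS = 87726 / 847 = 103.6 MPa

103.6


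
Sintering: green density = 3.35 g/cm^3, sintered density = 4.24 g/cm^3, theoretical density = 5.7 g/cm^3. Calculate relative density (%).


Relative = 4.24 / 5.7 * 100 = 74.4%

74.4


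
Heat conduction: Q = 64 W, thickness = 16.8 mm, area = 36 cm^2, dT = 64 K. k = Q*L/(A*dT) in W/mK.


k = 64*16.8/1000/(36/10000*64) = 4.67 W/mK

4.67


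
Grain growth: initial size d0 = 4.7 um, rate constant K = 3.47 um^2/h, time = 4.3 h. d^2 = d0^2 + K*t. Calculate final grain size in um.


d^2 = 4.7^2 + 3.47*4.3 = 37.011
d = sqrt(37.011) = 6.08 um

6.08


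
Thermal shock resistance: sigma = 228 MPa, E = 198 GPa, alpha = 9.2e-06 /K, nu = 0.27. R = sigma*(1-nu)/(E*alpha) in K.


R = 228*(1-0.27)/(198*1000*9.2e-06) = 91 K

91


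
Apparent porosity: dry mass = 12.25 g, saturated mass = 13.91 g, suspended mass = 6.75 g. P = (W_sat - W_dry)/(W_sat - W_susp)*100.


P = (13.91 - 12.25) / (13.91 - 6.75) * 100 = 1.66 / 7.16 * 100 = 23.2%

23.2


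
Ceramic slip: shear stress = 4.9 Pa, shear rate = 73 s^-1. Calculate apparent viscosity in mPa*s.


eta = tau/gamma * 1000 = 4.9/73 * 1000 = 67.1 mPa*s

67.1


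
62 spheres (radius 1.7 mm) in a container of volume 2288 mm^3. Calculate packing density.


V_sphere = 4/3*pi*1.7^3 = 20.5795 mm^3
Total V = 62*20.5795 = 1275.929 mm^3
PD = 1275.929 / 2288 = 0.558

0.558


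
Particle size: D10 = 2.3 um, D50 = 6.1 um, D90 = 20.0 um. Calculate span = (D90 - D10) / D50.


Span = (20.0 - 2.3) / 6.1 = 17.7 / 6.1 = 2.902

2.902


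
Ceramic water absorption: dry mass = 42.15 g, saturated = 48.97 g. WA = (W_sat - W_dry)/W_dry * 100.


WA = (48.97 - 42.15) / 42.15 * 100 = 16.18%

16.18


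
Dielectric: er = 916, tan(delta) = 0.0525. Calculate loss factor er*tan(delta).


Loss = 916 * 0.0525 = 48.09

48.09


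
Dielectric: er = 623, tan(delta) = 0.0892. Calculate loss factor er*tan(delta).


Loss = 623 * 0.0892 = 55.572

55.572


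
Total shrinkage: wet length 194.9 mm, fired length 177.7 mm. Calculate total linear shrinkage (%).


TS = (194.9 - 177.7) / 194.9 * 100 = 8.83%

8.83


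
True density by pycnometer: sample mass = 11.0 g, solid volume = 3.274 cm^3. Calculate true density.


TD = 11.0 / 3.274 = 3.36 g/cm^3

3.36


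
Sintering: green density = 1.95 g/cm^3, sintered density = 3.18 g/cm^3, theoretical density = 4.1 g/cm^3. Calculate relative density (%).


Relative = 3.18 / 4.1 * 100 = 77.6%

77.6


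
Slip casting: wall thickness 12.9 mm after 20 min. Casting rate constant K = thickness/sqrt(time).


K = 12.9 / sqrt(20) = 12.9 / 4.4721 = 2.885 mm/min^0.5

2.885


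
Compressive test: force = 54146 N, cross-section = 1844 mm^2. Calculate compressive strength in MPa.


CS = 54146 / 1844 = 29.4 MPa

29.4


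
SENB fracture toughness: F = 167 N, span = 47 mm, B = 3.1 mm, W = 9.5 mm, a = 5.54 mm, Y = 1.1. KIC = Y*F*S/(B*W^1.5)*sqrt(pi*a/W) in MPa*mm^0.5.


KIC = 1.1*167*47/(3.1*9.5^1.5)*sqrt(pi*5.54/9.5) = 128.74

128.74


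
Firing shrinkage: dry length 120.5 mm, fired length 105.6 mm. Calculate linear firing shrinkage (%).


FS = (120.5 - 105.6) / 120.5 * 100 = 12.37%

12.37


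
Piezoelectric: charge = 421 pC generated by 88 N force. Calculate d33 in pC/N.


d33 = 421 / 88 = 4.8 pC/N

4.8


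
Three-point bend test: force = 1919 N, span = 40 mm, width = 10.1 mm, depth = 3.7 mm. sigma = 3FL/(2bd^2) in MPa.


sigma = 3*1919*40/(2*10.1*3.7^2) = 832.7 MPa

832.7


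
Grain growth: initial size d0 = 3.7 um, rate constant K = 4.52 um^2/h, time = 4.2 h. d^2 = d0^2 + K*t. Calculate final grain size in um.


d^2 = 3.7^2 + 4.52*4.2 = 32.674
d = sqrt(32.674) = 5.72 um

5.72


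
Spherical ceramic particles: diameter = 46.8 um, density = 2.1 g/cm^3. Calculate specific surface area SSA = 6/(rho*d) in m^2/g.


SSA = 6 / (2.1 * 46.8) = 0.061 m^2/g

0.061


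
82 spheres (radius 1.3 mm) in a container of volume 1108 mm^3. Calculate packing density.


V_sphere = 4/3*pi*1.3^3 = 9.2028 mm^3
Total V = 82*9.2028 = 754.6296 mm^3
PD = 754.6296 / 1108 = 0.681

0.681


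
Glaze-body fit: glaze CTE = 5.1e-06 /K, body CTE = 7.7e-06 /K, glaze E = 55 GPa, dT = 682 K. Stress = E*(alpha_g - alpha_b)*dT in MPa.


Stress = 55*1000*(5.1e-06 - 7.7e-06)*682 = -97.5 MPa

-97.5


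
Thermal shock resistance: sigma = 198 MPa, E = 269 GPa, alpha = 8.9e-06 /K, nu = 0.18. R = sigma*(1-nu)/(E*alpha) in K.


R = 198*(1-0.18)/(269*1000*8.9e-06) = 68 K

68


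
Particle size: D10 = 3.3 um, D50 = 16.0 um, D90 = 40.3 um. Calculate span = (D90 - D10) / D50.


Span = (40.3 - 3.3) / 16.0 = 37.0 / 16.0 = 2.313

2.313


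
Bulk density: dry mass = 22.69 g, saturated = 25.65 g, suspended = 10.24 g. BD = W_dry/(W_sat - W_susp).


BD = 22.69 / (25.65 - 10.24) = 22.69 / 15.41 = 1.472 g/cm^3

1.472


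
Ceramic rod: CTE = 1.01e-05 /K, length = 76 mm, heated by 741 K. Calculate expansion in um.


dL = 1.01e-05 * 76 * 741 * 1000 = 568.792 um

568.792


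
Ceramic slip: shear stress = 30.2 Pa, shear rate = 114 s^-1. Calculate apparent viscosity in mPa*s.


eta = tau/gamma * 1000 = 30.2/114 * 1000 = 264.9 mPa*s

264.9


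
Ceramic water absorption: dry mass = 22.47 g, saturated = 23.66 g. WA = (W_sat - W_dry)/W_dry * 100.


WA = (23.66 - 22.47) / 22.47 * 100 = 5.3%

5.3


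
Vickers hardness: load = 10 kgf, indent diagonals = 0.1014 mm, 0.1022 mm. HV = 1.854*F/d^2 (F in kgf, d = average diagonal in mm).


d_avg = (0.1014+0.1022)/2 = 0.1018 mm
HV = 1.854*10/0.1018^2 = 1789

1789


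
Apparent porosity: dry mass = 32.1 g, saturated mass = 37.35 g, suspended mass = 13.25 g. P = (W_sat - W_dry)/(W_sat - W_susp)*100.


P = (37.35 - 32.1) / (37.35 - 13.25) * 100 = 5.25 / 24.1 * 100 = 21.8%

21.8


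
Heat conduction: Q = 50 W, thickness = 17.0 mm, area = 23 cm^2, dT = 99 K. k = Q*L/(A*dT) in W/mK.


k = 50*17.0/1000/(23/10000*99) = 3.73 W/mK

3.73


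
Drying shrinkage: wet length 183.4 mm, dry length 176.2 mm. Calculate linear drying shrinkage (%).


DS = (183.4 - 176.2) / 183.4 * 100 = 3.93%

3.93


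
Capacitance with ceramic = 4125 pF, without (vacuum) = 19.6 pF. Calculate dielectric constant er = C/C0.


er = 4125 / 19.6 = 210.46

210.46


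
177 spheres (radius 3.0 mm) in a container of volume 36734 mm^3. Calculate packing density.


V_sphere = 4/3*pi*3.0^3 = 113.0973 mm^3
Total V = 177*113.0973 = 20018.2221 mm^3
PD = 20018.2221 / 36734 = 0.545

0.545


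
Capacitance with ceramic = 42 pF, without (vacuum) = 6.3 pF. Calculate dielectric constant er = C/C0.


er = 42 / 6.3 = 6.67

6.67


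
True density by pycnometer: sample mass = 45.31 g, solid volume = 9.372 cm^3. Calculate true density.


TD = 45.31 / 9.372 = 4.835 g/cm^3

4.835


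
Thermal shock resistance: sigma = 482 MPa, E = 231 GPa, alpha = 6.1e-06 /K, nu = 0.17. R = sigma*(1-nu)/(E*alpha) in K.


R = 482*(1-0.17)/(231*1000*6.1e-06) = 284 K

284


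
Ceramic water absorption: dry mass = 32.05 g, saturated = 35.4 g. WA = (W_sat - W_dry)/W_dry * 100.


WA = (35.4 - 32.05) / 32.05 * 100 = 10.45%

10.45


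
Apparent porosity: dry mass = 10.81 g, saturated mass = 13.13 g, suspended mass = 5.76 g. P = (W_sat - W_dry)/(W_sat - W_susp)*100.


P = (13.13 - 10.81) / (13.13 - 5.76) * 100 = 2.32 / 7.37 * 100 = 31.5%

31.5


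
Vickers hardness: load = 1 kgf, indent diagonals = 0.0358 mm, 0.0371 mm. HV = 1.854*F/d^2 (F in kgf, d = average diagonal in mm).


d_avg = (0.0358+0.0371)/2 = 0.03645 mm
HV = 1.854*1/0.03645^2 = 1395

1395


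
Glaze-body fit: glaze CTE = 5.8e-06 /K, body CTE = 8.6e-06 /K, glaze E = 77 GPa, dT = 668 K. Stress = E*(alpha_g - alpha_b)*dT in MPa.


Stress = 77*1000*(5.8e-06 - 8.6e-06)*668 = -144.0 MPa

-144.0


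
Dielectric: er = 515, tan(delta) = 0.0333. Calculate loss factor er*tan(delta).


Loss = 515 * 0.0333 = 17.15

17.15


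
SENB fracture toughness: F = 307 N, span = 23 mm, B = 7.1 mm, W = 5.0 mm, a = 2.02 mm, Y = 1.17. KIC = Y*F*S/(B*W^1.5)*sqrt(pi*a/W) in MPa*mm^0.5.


KIC = 1.17*307*23/(7.1*5.0^1.5)*sqrt(pi*2.02/5.0) = 117.25

117.25


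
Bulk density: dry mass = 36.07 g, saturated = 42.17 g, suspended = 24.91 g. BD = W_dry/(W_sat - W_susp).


BD = 36.07 / (42.17 - 24.91) = 36.07 / 17.26 = 2.09 g/cm^3

2.09


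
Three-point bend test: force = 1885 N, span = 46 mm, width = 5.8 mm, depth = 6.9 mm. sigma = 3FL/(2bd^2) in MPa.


sigma = 3*1885*46/(2*5.8*6.9^2) = 471.0 MPa

471.0


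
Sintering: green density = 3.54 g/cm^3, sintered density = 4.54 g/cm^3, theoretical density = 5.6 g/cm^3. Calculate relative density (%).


Relative = 4.54 / 5.6 * 100 = 81.1%

81.1


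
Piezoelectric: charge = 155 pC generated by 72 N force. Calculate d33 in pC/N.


d33 = 155 / 72 = 2.2 pC/N

2.2


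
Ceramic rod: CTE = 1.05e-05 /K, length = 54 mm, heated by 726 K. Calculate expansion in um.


dL = 1.05e-05 * 54 * 726 * 1000 = 411.642 um

411.642


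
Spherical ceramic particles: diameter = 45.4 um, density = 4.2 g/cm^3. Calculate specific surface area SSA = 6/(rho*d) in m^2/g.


SSA = 6 / (4.2 * 45.4) = 0.031 m^2/g

0.031


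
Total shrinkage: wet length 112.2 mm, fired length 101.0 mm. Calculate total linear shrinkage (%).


TS = (112.2 - 101.0) / 112.2 * 100 = 9.98%

9.98


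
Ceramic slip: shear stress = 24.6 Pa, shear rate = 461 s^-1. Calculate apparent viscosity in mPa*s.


eta = tau/gamma * 1000 = 24.6/461 * 1000 = 53.4 mPa*s

53.4


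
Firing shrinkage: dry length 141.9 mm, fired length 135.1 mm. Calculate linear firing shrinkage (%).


FS = (141.9 - 135.1) / 141.9 * 100 = 4.79%

4.79


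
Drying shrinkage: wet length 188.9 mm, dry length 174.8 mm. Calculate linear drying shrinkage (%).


DS = (188.9 - 174.8) / 188.9 * 100 = 7.46%

7.46


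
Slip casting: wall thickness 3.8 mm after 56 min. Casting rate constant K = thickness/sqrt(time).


K = 3.8 / sqrt(56) = 3.8 / 7.4833 = 0.508 mm/min^0.5

0.508


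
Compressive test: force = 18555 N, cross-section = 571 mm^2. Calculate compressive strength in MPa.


CS = 18555 / 571 = 32.5 MPa

32.5


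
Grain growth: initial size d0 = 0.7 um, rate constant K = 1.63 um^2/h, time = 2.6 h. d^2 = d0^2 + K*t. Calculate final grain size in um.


d^2 = 0.7^2 + 1.63*2.6 = 4.728
d = sqrt(4.728) = 2.17 um

2.17


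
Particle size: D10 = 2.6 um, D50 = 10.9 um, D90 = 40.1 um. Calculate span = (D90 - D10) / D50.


Span = (40.1 - 2.6) / 10.9 = 37.5 / 10.9 = 3.44

3.44


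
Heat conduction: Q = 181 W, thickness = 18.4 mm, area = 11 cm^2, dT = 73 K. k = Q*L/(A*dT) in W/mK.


k = 181*18.4/1000/(11/10000*73) = 41.47 W/mK

41.47


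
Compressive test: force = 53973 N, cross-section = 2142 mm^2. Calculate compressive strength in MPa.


CS = 53973 / 2142 = 25.2 MPa

25.2


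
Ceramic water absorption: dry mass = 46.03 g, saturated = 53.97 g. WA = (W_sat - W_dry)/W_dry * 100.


WA = (53.97 - 46.03) / 46.03 * 100 = 17.25%

17.25


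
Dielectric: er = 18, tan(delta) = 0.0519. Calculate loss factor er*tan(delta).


Loss = 18 * 0.0519 = 0.934

0.934


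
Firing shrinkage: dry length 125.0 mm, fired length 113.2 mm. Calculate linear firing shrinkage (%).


FS = (125.0 - 113.2) / 125.0 * 100 = 9.44%

9.44


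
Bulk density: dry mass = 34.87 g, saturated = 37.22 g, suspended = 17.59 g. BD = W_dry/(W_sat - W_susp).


BD = 34.87 / (37.22 - 17.59) = 34.87 / 19.63 = 1.776 g/cm^3

1.776


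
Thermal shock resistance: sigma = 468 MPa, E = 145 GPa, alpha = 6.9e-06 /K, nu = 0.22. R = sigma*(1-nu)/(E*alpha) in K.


R = 468*(1-0.22)/(145*1000*6.9e-06) = 365 K

365


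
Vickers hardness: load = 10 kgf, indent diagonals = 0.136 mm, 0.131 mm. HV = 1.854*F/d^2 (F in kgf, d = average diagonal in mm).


d_avg = (0.136+0.131)/2 = 0.1335 mm
HV = 1.854*10/0.1335^2 = 1040

1040


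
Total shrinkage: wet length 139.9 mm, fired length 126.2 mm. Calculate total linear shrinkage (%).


TS = (139.9 - 126.2) / 139.9 * 100 = 9.79%

9.79


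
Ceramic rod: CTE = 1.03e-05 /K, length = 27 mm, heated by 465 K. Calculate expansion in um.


dL = 1.03e-05 * 27 * 465 * 1000 = 129.317 um

129.317


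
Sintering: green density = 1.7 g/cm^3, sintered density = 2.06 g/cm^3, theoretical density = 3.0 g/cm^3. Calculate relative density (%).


Relative = 2.06 / 3.0 * 100 = 68.7%

68.7


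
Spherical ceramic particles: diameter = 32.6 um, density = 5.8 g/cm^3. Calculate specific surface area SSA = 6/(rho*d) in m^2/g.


SSA = 6 / (5.8 * 32.6) = 0.032 m^2/g

0.032


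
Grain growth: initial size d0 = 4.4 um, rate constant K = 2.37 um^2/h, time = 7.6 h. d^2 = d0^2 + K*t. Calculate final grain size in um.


d^2 = 4.4^2 + 2.37*7.6 = 37.372
d = sqrt(37.372) = 6.11 um

6.11


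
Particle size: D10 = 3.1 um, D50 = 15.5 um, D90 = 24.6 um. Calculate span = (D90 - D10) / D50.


Span = (24.6 - 3.1) / 15.5 = 21.5 / 15.5 = 1.387

1.387


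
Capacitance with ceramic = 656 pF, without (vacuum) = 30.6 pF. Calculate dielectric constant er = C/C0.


er = 656 / 30.6 = 21.44

21.44


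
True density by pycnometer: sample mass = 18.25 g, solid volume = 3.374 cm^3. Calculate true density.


TD = 18.25 / 3.374 = 5.409 g/cm^3

5.409


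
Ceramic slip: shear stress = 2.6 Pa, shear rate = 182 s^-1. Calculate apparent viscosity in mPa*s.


eta = tau/gamma * 1000 = 2.6/182 * 1000 = 14.3 mPa*s

14.3


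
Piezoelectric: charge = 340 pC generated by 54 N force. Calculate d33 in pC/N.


d33 = 340 / 54 = 6.3 pC/N

6.3


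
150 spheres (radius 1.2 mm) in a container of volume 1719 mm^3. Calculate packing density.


V_sphere = 4/3*pi*1.2^3 = 7.2382 mm^3
Total V = 150*7.2382 = 1085.73 mm^3
PD = 1085.73 / 1719 = 0.632

0.632


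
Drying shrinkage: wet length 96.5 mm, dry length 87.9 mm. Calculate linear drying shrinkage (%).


DS = (96.5 - 87.9) / 96.5 * 100 = 8.91%

8.91


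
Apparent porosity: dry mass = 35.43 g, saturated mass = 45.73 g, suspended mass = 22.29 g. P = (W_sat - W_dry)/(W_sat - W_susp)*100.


P = (45.73 - 35.43) / (45.73 - 22.29) * 100 = 10.3 / 23.44 * 100 = 43.9%

43.9


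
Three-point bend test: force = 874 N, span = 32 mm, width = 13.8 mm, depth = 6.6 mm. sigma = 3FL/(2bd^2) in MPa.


sigma = 3*874*32/(2*13.8*6.6^2) = 69.8 MPa

69.8


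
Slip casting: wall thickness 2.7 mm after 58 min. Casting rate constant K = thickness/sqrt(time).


K = 2.7 / sqrt(58) = 2.7 / 7.6158 = 0.355 mm/min^0.5

0.355
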